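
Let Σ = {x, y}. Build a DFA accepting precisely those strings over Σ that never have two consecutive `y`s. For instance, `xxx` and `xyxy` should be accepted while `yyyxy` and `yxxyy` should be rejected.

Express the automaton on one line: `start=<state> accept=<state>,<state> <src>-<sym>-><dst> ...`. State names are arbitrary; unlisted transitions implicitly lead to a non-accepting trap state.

This is the complement of 'contains `yy`'. Use the same substring-matching states — S0 through S2 holding how much of `yy` has just been matched — but flip the accepting set: everything except the trap S2 accepts.
        x   y  
>* S0   S0  S1 
 * S1   S0  S2 
   S2   S2  S2 
(> = start, * = accepting)

start=S0 accept=S0,S1 S0-x->S0 S0-y->S1 S1-x->S0 S1-y->S2 S2-x->S2 S2-y->S2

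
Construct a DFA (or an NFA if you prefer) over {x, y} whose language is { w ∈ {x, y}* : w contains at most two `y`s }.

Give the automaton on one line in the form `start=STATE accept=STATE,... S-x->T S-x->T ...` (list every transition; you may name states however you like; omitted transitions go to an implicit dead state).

start=q0 accept=q0,q1,q2 q0-x->q0 q0-y->q1 q1-x->q1 q1-y->q2 q2-x->q2 q2-y->q3 q3-x->q3 q3-y->q3

Count `y`s, saturating at 3: states q0 through q2 mean 0 through 2 `y`s seen; q3 means more than 2. Each `y` increments (capped at q3); other symbols loop. Accept from {q0, q1, q2}.
A 4-state machine:
        x   y  
>* q0   q0  q1 
 * q1   q1  q2 
 * q2   q2  q3 
   q3   q3  q3 
(> = start, * = accepting)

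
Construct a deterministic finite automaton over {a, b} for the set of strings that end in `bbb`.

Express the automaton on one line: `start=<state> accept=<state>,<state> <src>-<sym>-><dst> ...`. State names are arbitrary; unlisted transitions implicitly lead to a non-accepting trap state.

start=S0 accept=S3 S0-a->S0 S0-b->S1 S1-a->S0 S1-b->S2 S2-a->S0 S2-b->S3 S3-a->S0 S3-b->S3

Let each state record the length of the longest suffix of the input read so far that is also a prefix of `bbb`. S1 means the last symbol is `b`; S2 means the last 2 symbols are `bb`; S3 means the last 3 symbols are `bbb`. Accept only at S3, where the string currently ends in `bbb`.
        a   b  
>  S0   S0  S1 
   S1   S0  S2 
   S2   S0  S3 
 * S3   S0  S3 
(> = start, * = accepting)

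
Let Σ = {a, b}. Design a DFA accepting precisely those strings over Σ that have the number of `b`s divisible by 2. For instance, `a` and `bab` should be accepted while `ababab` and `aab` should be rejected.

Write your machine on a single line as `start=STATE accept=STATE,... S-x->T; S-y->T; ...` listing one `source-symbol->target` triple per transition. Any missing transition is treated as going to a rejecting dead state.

start=q0; accept=q0; q0-a->q0; q0-b->q1; q1-a->q1; q1-b->q0

Keep the running count of `b`s modulo 2: each `b` advances along the cycle q0 → q1 → q0 while other symbols loop. Accept at q0.
With 2 states:
        a   b  
>* q0   q0  q1 
   q1   q1  q0 
(> = start, * = accepting)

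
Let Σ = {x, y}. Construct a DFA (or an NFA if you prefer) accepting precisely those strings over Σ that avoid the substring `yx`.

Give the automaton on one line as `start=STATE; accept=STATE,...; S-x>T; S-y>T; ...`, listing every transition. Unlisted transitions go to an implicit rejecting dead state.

This is the complement of 'contains `yx`'. Use the same substring-matching states — q0 through q2 holding how much of `yx` has just been matched — but flip the accepting set: everything except the trap q2 accepts.
3 states suffice.
        x   y  
>* q0   q0  q1 
 * q1   q2  q1 
   q2   q2  q2 
(> = start, * = accepting)

start=q0; accept=q0,q1; q0-x>q0; q0-y>q1; q1-x>q2; q1-y>q1; q2-x>q2; q2-y>q2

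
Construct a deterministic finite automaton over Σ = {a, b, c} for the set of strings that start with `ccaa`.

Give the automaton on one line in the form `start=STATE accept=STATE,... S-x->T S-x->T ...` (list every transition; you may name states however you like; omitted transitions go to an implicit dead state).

Check the first 4 symbols one by one: q0 through q3 record how many have matched `ccaa` so far; any wrong symbol goes to the dead state q5. After all 4 match we enter the accepting sink q4.
6 states suffice.
        a   b   c  
>  q0   q5  q5  q1 
   q1   q5  q5  q2 
   q2   q3  q5  q5 
   q3   q4  q5  q5 
 * q4   q4  q4  q4 
   q5   q5  q5  q5 
(> = start, * = accepting)

start=q0 accept=q4 q0-a->q5 q0-b->q5 q0-c->q1 q1-a->q5 q1-b->q5 q1-c->q2 q2-a->q3 q2-b->q5 q2-c->q5 q3-a->q4 q3-b->q5 q3-c->q5 q4-a->q4 q4-b->q4 q4-c->q4 q5-a->q5 q5-b->q5 q5-c->q5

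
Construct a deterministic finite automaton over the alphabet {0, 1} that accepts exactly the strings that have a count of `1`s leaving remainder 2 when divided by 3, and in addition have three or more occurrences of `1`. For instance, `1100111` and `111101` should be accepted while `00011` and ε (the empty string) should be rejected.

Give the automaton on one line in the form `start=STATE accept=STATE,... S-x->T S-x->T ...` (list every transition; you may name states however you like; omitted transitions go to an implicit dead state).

start=s0 accept=s5 s0-0->s0 s0-1->s1 s1-0->s1 s1-1->s2 s2-0->s2 s2-1->s3 s3-0->s3 s3-1->s4 s4-0->s4 s4-1->s5 s5-0->s5 s5-1->s3

Run two small machines in parallel and take their product. One (3 states) tracks the count of `1`s modulo 3; the other (5 states) tracks the count of `1`s, saturating at 4. Each combined state is a pair, one component from each; accept when both components accept. After merging equivalent states the machine shrinks.
        0   1  
>  s0   s0  s1 
   s1   s1  s2 
   s2   s2  s3 
   s3   s3  s4 
   s4   s4  s5 
 * s5   s5  s3 
(> = start, * = accepting)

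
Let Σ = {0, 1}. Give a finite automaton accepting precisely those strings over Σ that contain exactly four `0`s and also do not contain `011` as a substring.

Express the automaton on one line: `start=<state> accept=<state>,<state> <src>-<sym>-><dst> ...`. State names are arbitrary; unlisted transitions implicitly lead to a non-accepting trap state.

Handle the two conditions separately and then intersect. One (6 states) tracks the count of `0`s, saturating at 5; the other (4 states) tracks partial matches of the forbidden pattern `011`. Each combined state is a pair, one component from each; accept when both components accept. Minimizing collapses redundant product states.
A 10-state machine:
        0   1  
>  s0   s1  s0 
   s1   s2  s3 
   s2   s4  s5 
   s3   s2  s6 
   s4   s7  s8 
   s5   s4  s6 
   s6   s6  s6 
 * s7   s6  s9 
   s8   s7  s6 
 * s9   s6  s6 
(> = start, * = accepting)

start=s0 accept=s7,s9 s0-0->s1 s0-1->s0 s1-0->s2 s1-1->s3 s2-0->s4 s2-1->s5 s3-0->s2 s3-1->s6 s4-0->s7 s4-1->s8 s5-0->s4 s5-1->s6 s6-0->s6 s6-1->s6 s7-0->s6 s7-1->s9 s8-0->s7 s8-1->s6 s9-0->s6 s9-1->s6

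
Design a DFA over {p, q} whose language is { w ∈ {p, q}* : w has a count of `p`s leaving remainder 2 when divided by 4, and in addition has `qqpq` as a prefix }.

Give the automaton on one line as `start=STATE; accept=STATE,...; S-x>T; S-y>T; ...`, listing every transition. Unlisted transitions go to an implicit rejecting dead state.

Build one automaton per condition and run them in lockstep. The first has 4 states tracking the count of `p`s modulo 4; the second has 6 states tracking whether the input so far still matches the prefix `qqpq`. A product state is a pair (one from each), accepting exactly when both do. Minimizing collapses redundant product states.
        p   q  
>  S0   S1  S2 
   S1   S1  S1 
   S2   S1  S3 
   S3   S4  S1 
   S4   S1  S5 
   S5   S6  S5 
 * S6   S7  S6 
   S7   S8  S7 
   S8   S5  S8 
(> = start, * = accepting)

start=S0; accept=S6; S0-p>S1; S0-q>S2; S1-p>S1; S1-q>S1; S2-p>S1; S2-q>S3; S3-p>S4; S3-q>S1; S4-p>S1; S4-q>S5; S5-p>S6; S5-q>S5; S6-p>S7; S6-q>S6; S7-p>S8; S7-q>S7; S8-p>S5; S8-q>S8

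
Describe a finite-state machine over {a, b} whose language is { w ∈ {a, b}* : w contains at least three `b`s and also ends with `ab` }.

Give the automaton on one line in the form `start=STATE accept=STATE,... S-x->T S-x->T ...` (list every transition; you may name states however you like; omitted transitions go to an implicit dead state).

Build one automaton per condition and run them in lockstep. The first has 5 states tracking the count of `b`s, saturating at 4; the second has 3 states tracking how much of the suffix `ab` has currently been matched. A product state is a pair (one from each), accepting exactly when both do. Equivalent product states are then merged.
With 5 states:
        a   b  
>  s0   s0  s1 
   s1   s1  s2 
   s2   s3  s2 
   s3   s3  s4 
 * s4   s3  s2 
(> = start, * = accepting)

start=s0 accept=s4 s0-a->s0 s0-b->s1 s1-a->s1 s1-b->s2 s2-a->s3 s2-b->s2 s3-a->s3 s3-b->s4 s4-a->s3 s4-b->s2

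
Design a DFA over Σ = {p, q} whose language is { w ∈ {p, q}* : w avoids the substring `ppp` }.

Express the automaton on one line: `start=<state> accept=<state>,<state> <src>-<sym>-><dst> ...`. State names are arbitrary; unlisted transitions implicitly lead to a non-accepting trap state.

start=S0 accept=S0,S1,S2 S0-p->S1 S0-q->S0 S1-p->S2 S1-q->S0 S2-p->S3 S2-q->S0 S3-p->S3 S3-q->S3

Track partial matches of the forbidden pattern `ppp`. State S3 is a dead state reached once `ppp` has occurred; every other state accepts. S0 means no part of `ppp` is currently matched.
        p   q  
>* S0   S1  S0 
 * S1   S2  S0 
 * S2   S3  S0 
   S3   S3  S3 
(> = start, * = accepting)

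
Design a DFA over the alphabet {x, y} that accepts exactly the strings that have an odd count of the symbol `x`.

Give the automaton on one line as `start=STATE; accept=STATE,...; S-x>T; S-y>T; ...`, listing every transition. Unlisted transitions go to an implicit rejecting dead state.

Keep the running count of `x`s modulo 2: each `x` advances along the cycle q0 → q1 → q0 while other symbols loop. Accept at q1.
With 2 states:
        x   y  
>  q0   q1  q0 
 * q1   q0  q1 
(> = start, * = accepting)

start=q0; accept=q1; q0-x>q1; q0-y>q0; q1-x>q0; q1-y>q1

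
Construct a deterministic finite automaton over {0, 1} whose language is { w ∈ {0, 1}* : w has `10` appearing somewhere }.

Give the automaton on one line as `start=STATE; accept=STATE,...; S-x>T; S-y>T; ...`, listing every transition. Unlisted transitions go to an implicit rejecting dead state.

Track how much of `10` has been matched so far: state A is no progress, C is the absorbing accept state reached once `10` has occurred. Intermediate states record partial matches; on a mismatch, fall back to the longest reusable overlap.
With 3 states:
       0  1 
>  A   A  B 
   B   C  B 
 * C   C  C 
(> = start, * = accepting)

start=A; accept=C; A-0>A; A-1>B; B-0>C; B-1>B; C-0>C; C-1>C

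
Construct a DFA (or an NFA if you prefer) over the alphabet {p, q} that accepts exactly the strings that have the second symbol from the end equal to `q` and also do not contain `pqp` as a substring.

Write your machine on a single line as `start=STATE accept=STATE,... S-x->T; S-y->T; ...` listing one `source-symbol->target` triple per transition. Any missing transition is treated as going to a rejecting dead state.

Build one automaton per condition and run them in lockstep. The first has 7 states tracking the last 2 symbols read; the second has 4 states tracking partial matches of the forbidden pattern `pqp`. A product state is a pair (one from each), accepting exactly when both do. Minimizing collapses redundant product states.
       p  q 
>  A   B  C 
   B   B  D 
   C   E  F 
   D   G  F 
 * E   B  D 
 * F   E  F 
   G   G  G 
(> = start, * = accepting)

start=A; accept=E,F; A-p->B; A-q->C; B-p->B; B-q->D; C-p->E; C-q->F; D-p->G; D-q->F; E-p->B; E-q->D; F-p->E; F-q->F; G-p->G; G-q->G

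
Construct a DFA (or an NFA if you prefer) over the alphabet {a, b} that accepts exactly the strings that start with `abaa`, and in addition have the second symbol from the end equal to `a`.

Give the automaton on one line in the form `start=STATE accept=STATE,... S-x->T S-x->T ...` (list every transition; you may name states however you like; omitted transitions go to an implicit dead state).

start=S0 accept=S5,S6 S0-a->S1 S0-b->S2 S1-a->S2 S1-b->S3 S2-a->S2 S2-b->S2 S3-a->S4 S3-b->S2 S4-a->S5 S4-b->S2 S5-a->S5 S5-b->S6 S6-a->S7 S6-b->S8 S7-a->S5 S7-b->S6 S8-a->S7 S8-b->S8

Handle the two conditions separately and then intersect. One (6 states) tracks whether the input so far still matches the prefix `abaa`; the other (7 states) tracks the last 2 symbols read. Each combined state is a pair, one component from each; accept when both components accept. After merging equivalent states the machine shrinks.
9 states suffice.
        a   b  
>  S0   S1  S2 
   S1   S2  S3 
   S2   S2  S2 
   S3   S4  S2 
   S4   S5  S2 
 * S5   S5  S6 
 * S6   S7  S8 
   S7   S5  S6 
   S8   S7  S8 
(> = start, * = accepting)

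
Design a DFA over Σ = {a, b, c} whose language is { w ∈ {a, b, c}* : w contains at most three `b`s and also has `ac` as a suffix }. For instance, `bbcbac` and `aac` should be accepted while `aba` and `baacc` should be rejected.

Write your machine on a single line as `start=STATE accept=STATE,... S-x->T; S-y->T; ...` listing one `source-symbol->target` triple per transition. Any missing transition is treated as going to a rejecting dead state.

Build one automaton per condition and run them in lockstep. The first has 5 states tracking the count of `b`s, saturating at 4; the second has 3 states tracking how much of the suffix `ac` has currently been matched. A product state is a pair (one from each), accepting exactly when both do. Minimizing collapses redundant product states.
13 states suffice.
          a    b    c  
>  S0     S1   S2   S0 
   S1     S1   S2   S3 
   S2     S4   S5   S2 
 * S3     S1   S2   S0 
   S4     S4   S5   S6 
   S5     S7   S8   S5 
 * S6     S4   S5   S2 
   S7     S7   S8   S9 
   S8    S10  S11   S8 
 * S9     S7   S8   S5 
   S10   S10  S11  S12 
   S11   S11  S11  S11 
 * S12   S10  S11   S8 
(> = start, * = accepting)

start=S0; accept=S3,S6,S9,S12; S0-a->S1; S0-b->S2; S0-c->S0; S1-a->S1; S1-b->S2; S1-c->S3; S2-a->S4; S2-b->S5; S2-c->S2; S3-a->S1; S3-b->S2; S3-c->S0; S4-a->S4; S4-b->S5; S4-c->S6; S5-a->S7; S5-b->S8; S5-c->S5; S6-a->S4; S6-b->S5; S6-c->S2; S7-a->S7; S7-b->S8; S7-c->S9; S8-a->S10; S8-b->S11; S8-c->S8; S9-a->S7; S9-b->S8; S9-c->S5; S10-a->S10; S10-b->S11; S10-c->S12; S11-a->S11; S11-b->S11; S11-c->S11; S12-a->S10; S12-b->S11; S12-c->S8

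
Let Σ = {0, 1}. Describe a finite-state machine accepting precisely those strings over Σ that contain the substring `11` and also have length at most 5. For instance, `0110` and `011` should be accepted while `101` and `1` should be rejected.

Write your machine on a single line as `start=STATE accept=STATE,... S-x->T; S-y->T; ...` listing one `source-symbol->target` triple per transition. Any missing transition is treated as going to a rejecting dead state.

start=q0; accept=q5,q8,q11,q14; q0-0->q1; q0-1->q2; q1-0->q3; q1-1->q4; q2-0->q3; q2-1->q5; q3-0->q6; q3-1->q7; q4-0->q6; q4-1->q8; q5-0->q8; q5-1->q8; q6-0->q9; q6-1->q10; q7-0->q9; q7-1->q11; q8-0->q11; q8-1->q11; q9-0->q12; q9-1->q13; q10-0->q12; q10-1->q14; q11-0->q14; q11-1->q14; q12-0->q15; q12-1->q16; q13-0->q15; q13-1->q17; q14-0->q17; q14-1->q17; q15-0->q15; q15-1->q16; q16-0->q15; q16-1->q17; q17-0->q17; q17-1->q17

Handle the two conditions separately and then intersect. One (3 states) tracks whether and how much of `11` has been seen; the other (7 states) tracks the input length, saturating at 6. Each combined state is a pair, one component from each; accept when both components accept.
18 states suffice.
          0    1  
>  q0     q1   q2 
   q1     q3   q4 
   q2     q3   q5 
   q3     q6   q7 
   q4     q6   q8 
 * q5     q8   q8 
   q6     q9  q10 
   q7     q9  q11 
 * q8    q11  q11 
   q9    q12  q13 
   q10   q12  q14 
 * q11   q14  q14 
   q12   q15  q16 
   q13   q15  q17 
 * q14   q17  q17 
   q15   q15  q16 
   q16   q15  q17 
   q17   q17  q17 
(> = start, * = accepting)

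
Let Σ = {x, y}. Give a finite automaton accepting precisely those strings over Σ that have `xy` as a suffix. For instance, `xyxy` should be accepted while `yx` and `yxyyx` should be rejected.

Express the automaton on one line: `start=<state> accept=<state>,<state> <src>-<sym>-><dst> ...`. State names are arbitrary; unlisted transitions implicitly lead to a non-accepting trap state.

start=q0 accept=q2 q0-x->q1 q0-y->q0 q1-x->q1 q1-y->q2 q2-x->q1 q2-y->q0

Let each state record the length of the longest suffix of the input read so far that is also a prefix of `xy`. q1 means the last symbol is `x`; q2 means the last 2 symbols are `xy`. Accept only at q2, where the string currently ends in `xy`.
        x   y  
>  q0   q1  q0 
   q1   q1  q2 
 * q2   q1  q0 
(> = start, * = accepting)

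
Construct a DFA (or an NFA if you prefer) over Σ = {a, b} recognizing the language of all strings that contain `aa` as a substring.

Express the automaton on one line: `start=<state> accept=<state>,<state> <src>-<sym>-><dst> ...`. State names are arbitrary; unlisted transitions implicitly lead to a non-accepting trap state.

start=S0 accept=S2 S0-a->S1 S0-b->S0 S1-a->S2 S1-b->S0 S2-a->S2 S2-b->S2

Track how much of `aa` has been matched so far: state S0 is no progress, S2 is the absorbing accept state reached once `aa` has occurred. Intermediate states record partial matches; on a mismatch, fall back to the longest reusable overlap.
3 states suffice.
        a   b  
>  S0   S1  S0 
   S1   S2  S0 
 * S2   S2  S2 
(> = start, * = accepting)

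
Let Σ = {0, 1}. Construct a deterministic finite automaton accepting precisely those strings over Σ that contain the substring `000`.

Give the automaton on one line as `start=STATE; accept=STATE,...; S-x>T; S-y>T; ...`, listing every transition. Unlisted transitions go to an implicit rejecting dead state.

States A..C record the length of the longest prefix of `000` that matches the current input suffix. Reaching D means `000` has been seen, and we stay there forever. Accept from D.
With 4 states:
       0  1 
>  A   B  A 
   B   C  A 
   C   D  A 
 * D   D  D 
(> = start, * = accepting)

start=A; accept=D; A-0>B; A-1>A; B-0>C; B-1>A; C-0>D; C-1>A; D-0>D; D-1>D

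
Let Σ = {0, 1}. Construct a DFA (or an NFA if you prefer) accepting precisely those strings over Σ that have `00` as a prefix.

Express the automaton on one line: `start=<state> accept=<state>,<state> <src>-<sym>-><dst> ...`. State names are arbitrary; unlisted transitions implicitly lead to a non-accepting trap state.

Walk along `00` while the input agrees: from q0 take `0` to q1, and so on. Any deviation drops to the rejecting sink q3. Once q2 is reached the prefix is confirmed and every continuation is accepted.
        0   1  
>  q0   q1  q3 
   q1   q2  q3 
 * q2   q2  q2 
   q3   q3  q3 
(> = start, * = accepting)

start=q0 accept=q2 q0-0->q1 q0-1->q3 q1-0->q2 q1-1->q3 q2-0->q2 q2-1->q2 q3-0->q3 q3-1->q3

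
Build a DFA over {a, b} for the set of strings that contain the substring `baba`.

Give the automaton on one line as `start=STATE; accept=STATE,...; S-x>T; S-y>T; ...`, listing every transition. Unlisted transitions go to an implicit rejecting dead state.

start=q0; accept=q4; q0-a>q0; q0-b>q1; q1-a>q2; q1-b>q1; q2-a>q0; q2-b>q3; q3-a>q4; q3-b>q1; q4-a>q4; q4-b>q4

Track how much of `baba` has been matched so far: state q0 is no progress, q4 is the absorbing accept state reached once `baba` has occurred. Intermediate states record partial matches; on a mismatch, fall back to the longest reusable overlap.
With 5 states:
        a   b  
>  q0   q0  q1 
   q1   q2  q1 
   q2   q0  q3 
   q3   q4  q1 
 * q4   q4  q4 
(> = start, * = accepting)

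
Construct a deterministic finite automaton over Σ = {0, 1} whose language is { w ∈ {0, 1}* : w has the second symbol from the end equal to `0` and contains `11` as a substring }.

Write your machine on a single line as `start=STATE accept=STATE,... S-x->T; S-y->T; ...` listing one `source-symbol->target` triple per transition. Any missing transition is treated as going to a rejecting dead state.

start=S0; accept=S8,S9; S0-0->S1; S0-1->S2; S1-0->S3; S1-1->S4; S2-0->S5; S2-1->S6; S3-0->S3; S3-1->S4; S4-0->S5; S4-1->S6; S5-0->S3; S5-1->S4; S6-0->S7; S6-1->S6; S7-0->S8; S7-1->S9; S8-0->S8; S8-1->S9; S9-0->S7; S9-1->S6

Build one automaton per condition and run them in lockstep. The first has 7 states tracking the last 2 symbols read; the second has 3 states tracking whether and how much of `11` has been seen. A product state is a pair (one from each), accepting exactly when both do.
10 states suffice.
        0   1  
>  S0   S1  S2 
   S1   S3  S4 
   S2   S5  S6 
   S3   S3  S4 
   S4   S5  S6 
   S5   S3  S4 
   S6   S7  S6 
   S7   S8  S9 
 * S8   S8  S9 
 * S9   S7  S6 
(> = start, * = accepting)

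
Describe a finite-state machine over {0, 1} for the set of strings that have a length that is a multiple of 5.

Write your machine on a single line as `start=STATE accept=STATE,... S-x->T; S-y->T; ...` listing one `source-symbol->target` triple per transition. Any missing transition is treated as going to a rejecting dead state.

start=q0; accept=q0; q0-0->q1; q0-1->q1; q1-0->q2; q1-1->q2; q2-0->q3; q2-1->q3; q3-0->q4; q3-1->q4; q4-0->q0; q4-1->q0

Count input length modulo 5: every symbol advances one step around the cycle q0 → q1 → q2 → q3 → q4 → q0. Accept at q0.
A 5-state machine:
        0   1  
>* q0   q1  q1 
   q1   q2  q2 
   q2   q3  q3 
   q3   q4  q4 
   q4   q0  q0 
(> = start, * = accepting)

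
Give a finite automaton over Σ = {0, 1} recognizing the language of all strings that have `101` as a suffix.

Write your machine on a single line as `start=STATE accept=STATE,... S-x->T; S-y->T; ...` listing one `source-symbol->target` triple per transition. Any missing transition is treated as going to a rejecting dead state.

Let each state record the length of the longest suffix of the input read so far that is also a prefix of `101`. B means the last symbol is `1`; C means the last 2 symbols are `10`; D means the last 3 symbols are `101`. Accept only at D, where the string currently ends in `101`.
A 4-state machine:
       0  1 
>  A   A  B 
   B   C  B 
   C   A  D 
 * D   C  B 
(> = start, * = accepting)

start=A; accept=D; A-0->A; A-1->B; B-0->C; B-1->B; C-0->A; C-1->D; D-0->C; D-1->B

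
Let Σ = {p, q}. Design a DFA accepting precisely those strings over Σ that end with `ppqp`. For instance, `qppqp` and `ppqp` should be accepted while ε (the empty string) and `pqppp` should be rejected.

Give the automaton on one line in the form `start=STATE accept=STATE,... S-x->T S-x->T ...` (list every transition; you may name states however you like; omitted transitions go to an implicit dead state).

Remember how much of `ppqp` the current input suffix matches. State S0 means no match yet; S1 means the last symbol is `p`; S2 means the last 2 symbols are `pp`; S3 means the last 3 symbols are `ppq`; S4 means the last 4 symbols are `ppqp`. Only S4 accepts. On a mismatch, fall back to the longest proper suffix that is still a prefix of `ppqp`.
        p   q  
>  S0   S1  S0 
   S1   S2  S0 
   S2   S2  S3 
   S3   S4  S0 
 * S4   S2  S0 
(> = start, * = accepting)

start=S0 accept=S4 S0-p->S1 S0-q->S0 S1-p->S2 S1-q->S0 S2-p->S2 S2-q->S3 S3-p->S4 S3-q->S0 S4-p->S2 S4-q->S0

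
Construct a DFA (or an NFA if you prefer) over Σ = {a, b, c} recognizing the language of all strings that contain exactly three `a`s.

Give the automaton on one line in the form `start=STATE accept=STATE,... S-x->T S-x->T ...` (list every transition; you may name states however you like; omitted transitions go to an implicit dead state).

Only the number of `a`s matters, and only up to 4. Make a chain s0 → s1 → s2 → s3 → s4 advanced by each `a` (with s4 absorbing); every other symbol self-loops. The accepting set is {s3}.
With 5 states:
        a   b   c  
>  s0   s1  s0  s0 
   s1   s2  s1  s1 
   s2   s3  s2  s2 
 * s3   s4  s3  s3 
   s4   s4  s4  s4 
(> = start, * = accepting)

start=s0 accept=s3 s0-a->s1 s0-b->s0 s0-c->s0 s1-a->s2 s1-b->s1 s1-c->s1 s2-a->s3 s2-b->s2 s2-c->s2 s3-a->s4 s3-b->s3 s3-c->s3 s4-a->s4 s4-b->s4 s4-c->s4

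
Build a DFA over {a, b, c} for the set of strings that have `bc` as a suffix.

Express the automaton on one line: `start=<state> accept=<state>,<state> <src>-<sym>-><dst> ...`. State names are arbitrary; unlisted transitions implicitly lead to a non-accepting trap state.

start=S0 accept=S2 S0-a->S0 S0-b->S1 S0-c->S0 S1-a->S0 S1-b->S1 S1-c->S2 S2-a->S0 S2-b->S1 S2-c->S0

Let each state record the length of the longest suffix of the input read so far that is also a prefix of `bc`. S1 means the last symbol is `b`; S2 means the last 2 symbols are `bc`. Accept only at S2, where the string currently ends in `bc`.
A 3-state machine:
        a   b   c  
>  S0   S0  S1  S0 
   S1   S0  S1  S2 
 * S2   S0  S1  S0 
(> = start, * = accepting)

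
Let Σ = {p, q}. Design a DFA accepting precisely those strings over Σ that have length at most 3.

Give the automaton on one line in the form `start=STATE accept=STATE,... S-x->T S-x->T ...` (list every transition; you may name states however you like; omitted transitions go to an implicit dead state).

We only need to distinguish lengths 0, 1, …, 3, and '>3'. Chain s0 → s1 → s2 → s3 → s4 on every symbol, with s4 looping. Accepting states: {s0, s1, s2, s3}.
5 states suffice.
        p   q  
>* s0   s1  s1 
 * s1   s2  s2 
 * s2   s3  s3 
 * s3   s4  s4 
   s4   s4  s4 
(> = start, * = accepting)

start=s0 accept=s0,s1,s2,s3 s0-p->s1 s0-q->s1 s1-p->s2 s1-q->s2 s2-p->s3 s2-q->s3 s3-p->s4 s3-q->s4 s4-p->s4 s4-q->s4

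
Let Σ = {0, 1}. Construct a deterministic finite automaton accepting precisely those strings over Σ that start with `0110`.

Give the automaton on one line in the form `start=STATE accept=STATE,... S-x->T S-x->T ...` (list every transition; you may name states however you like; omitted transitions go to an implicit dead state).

Check the first 4 symbols one by one: q0 through q3 record how many have matched `0110` so far; any wrong symbol goes to the dead state q5. After all 4 match we enter the accepting sink q4.
        0   1  
>  q0   q1  q5 
   q1   q5  q2 
   q2   q5  q3 
   q3   q4  q5 
 * q4   q4  q4 
   q5   q5  q5 
(> = start, * = accepting)

start=q0 accept=q4 q0-0->q1 q0-1->q5 q1-0->q5 q1-1->q2 q2-0->q5 q2-1->q3 q3-0->q4 q3-1->q5 q4-0->q4 q4-1->q4 q5-0->q5 q5-1->q5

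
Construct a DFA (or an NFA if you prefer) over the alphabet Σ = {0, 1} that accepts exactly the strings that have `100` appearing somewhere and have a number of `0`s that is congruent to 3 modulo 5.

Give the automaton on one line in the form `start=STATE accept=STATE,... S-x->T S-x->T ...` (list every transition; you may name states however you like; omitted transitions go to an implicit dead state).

start=A accept=N A-0->B A-1->C B-0->D B-1->E C-0->F C-1->C D-0->G D-1->H E-0->I E-1->E F-0->J F-1->E G-0->K G-1->L H-0->M H-1->H I-0->N I-1->H J-0->N J-1->J K-0->A K-1->O L-0->P L-1->L M-0->Q M-1->L N-0->Q N-1->N O-0->R O-1->O P-0->S P-1->O Q-0->S Q-1->Q R-0->T R-1->C S-0->T S-1->S T-0->J T-1->T

Handle the two conditions separately and then intersect. One (4 states) tracks whether and how much of `100` has been seen; the other (5 states) tracks the count of `0`s modulo 5. Each combined state is a pair, one component from each; accept when both components accept.
       0  1 
>  A   B  C 
   B   D  E 
   C   F  C 
   D   G  H 
   E   I  E 
   F   J  E 
   G   K  L 
   H   M  H 
   I   N  H 
   J   N  J 
   K   A  O 
   L   P  L 
   M   Q  L 
 * N   Q  N 
   O   R  O 
   P   S  O 
   Q   S  Q 
   R   T  C 
   S   T  S 
   T   J  T 
(> = start, * = accepting)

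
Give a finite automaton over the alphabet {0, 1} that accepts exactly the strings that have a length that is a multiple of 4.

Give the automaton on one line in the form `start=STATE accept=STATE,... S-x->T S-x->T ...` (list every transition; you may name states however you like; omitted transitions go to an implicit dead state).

start=q0 accept=q0 q0-0->q1 q0-1->q1 q1-0->q2 q1-1->q2 q2-0->q3 q2-1->q3 q3-0->q0 q3-1->q0

Only the length mod 4 matters, so use a 4-cycle: from any state, every input symbol moves to the next state, wrapping q3 back to q0. Mark q0 accepting.
With 4 states:
        0   1  
>* q0   q1  q1 
   q1   q2  q2 
   q2   q3  q3 
   q3   q0  q0 
(> = start, * = accepting)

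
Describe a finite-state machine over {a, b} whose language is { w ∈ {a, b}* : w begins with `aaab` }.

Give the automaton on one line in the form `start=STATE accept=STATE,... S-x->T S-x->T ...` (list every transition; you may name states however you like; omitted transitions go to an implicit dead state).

Check the first 4 symbols one by one: s0 through s3 record how many have matched `aaab` so far; any wrong symbol goes to the dead state s5. After all 4 match we enter the accepting sink s4.
With 6 states:
        a   b  
>  s0   s1  s5 
   s1   s2  s5 
   s2   s3  s5 
   s3   s5  s4 
 * s4   s4  s4 
   s5   s5  s5 
(> = start, * = accepting)

start=s0 accept=s4 s0-a->s1 s0-b->s5 s1-a->s2 s1-b->s5 s2-a->s3 s2-b->s5 s3-a->s5 s3-b->s4 s4-a->s4 s4-b->s4 s5-a->s5 s5-b->s5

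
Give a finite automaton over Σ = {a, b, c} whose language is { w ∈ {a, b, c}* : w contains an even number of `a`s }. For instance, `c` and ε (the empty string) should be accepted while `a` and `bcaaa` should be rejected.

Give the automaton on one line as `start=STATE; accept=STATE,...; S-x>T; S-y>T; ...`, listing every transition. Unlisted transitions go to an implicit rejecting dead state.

start=q0; accept=q0; q0-a>q1; q0-b>q0; q0-c>q0; q1-a>q0; q1-b>q1; q1-c>q1

Keep the running count of `a`s modulo 2: each `a` advances along the cycle q0 → q1 → q0 while other symbols loop. Accept at q0.
2 states suffice.
        a   b   c  
>* q0   q1  q0  q0 
   q1   q0  q1  q1 
(> = start, * = accepting)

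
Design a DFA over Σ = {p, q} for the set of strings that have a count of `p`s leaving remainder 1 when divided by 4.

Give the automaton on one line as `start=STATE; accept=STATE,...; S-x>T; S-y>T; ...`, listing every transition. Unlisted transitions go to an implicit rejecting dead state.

The only thing that matters is how many `p`s have appeared, reduced mod 4. Use one state per residue: S0 for 0, …, S3 for 3. Reading `p` moves to the next residue; anything else stays put. S1 is accepting.
4 states suffice.
        p   q  
>  S0   S1  S0 
 * S1   S2  S1 
   S2   S3  S2 
   S3   S0  S3 
(> = start, * = accepting)

start=S0; accept=S1; S0-p>S1; S0-q>S0; S1-p>S2; S1-q>S1; S2-p>S3; S2-q>S2; S3-p>S0; S3-q>S3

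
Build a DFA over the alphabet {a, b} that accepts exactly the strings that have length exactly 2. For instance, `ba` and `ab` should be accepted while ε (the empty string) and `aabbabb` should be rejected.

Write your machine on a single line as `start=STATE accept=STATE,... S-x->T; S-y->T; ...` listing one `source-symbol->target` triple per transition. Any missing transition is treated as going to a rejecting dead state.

start=q0; accept=q2; q0-a->q1; q0-b->q1; q1-a->q2; q1-b->q2; q2-a->q3; q2-b->q3; q3-a->q3; q3-b->q3

Count input length up to 3: every symbol moves from q0 toward q3, which means 'more than 2' and absorbs. Accept from {q2}.
A 4-state machine:
        a   b  
>  q0   q1  q1 
   q1   q2  q2 
 * q2   q3  q3 
   q3   q3  q3 
(> = start, * = accepting)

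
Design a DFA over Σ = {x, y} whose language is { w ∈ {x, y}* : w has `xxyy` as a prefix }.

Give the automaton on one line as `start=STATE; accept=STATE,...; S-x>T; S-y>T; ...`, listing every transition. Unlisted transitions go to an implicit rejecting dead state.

start=q0; accept=q4; q0-x>q1; q0-y>q5; q1-x>q2; q1-y>q5; q2-x>q5; q2-y>q3; q3-x>q5; q3-y>q4; q4-x>q4; q4-y>q4; q5-x>q5; q5-y>q5

Check the first 4 symbols one by one: q0 through q3 record how many have matched `xxyy` so far; any wrong symbol goes to the dead state q5. After all 4 match we enter the accepting sink q4.
        x   y  
>  q0   q1  q5 
   q1   q2  q5 
   q2   q5  q3 
   q3   q5  q4 
 * q4   q4  q4 
   q5   q5  q5 
(> = start, * = accepting)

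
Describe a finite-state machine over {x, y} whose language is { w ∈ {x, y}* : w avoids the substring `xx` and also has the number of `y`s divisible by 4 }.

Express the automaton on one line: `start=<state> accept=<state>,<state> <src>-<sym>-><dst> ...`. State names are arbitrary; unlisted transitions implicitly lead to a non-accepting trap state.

Handle the two conditions separately and then intersect. The first has 3 states tracking partial matches of the forbidden pattern `xx`; the second has 4 states tracking the count of `y`s modulo 4. A product state is a pair (one from each), accepting exactly when both do.
          x    y  
>* q0     q1   q2 
 * q1     q3   q2 
   q2     q4   q5 
   q3     q3   q6 
   q4     q6   q5 
   q5     q7   q8 
   q6     q6   q9 
   q7     q9   q8 
   q8    q10   q0 
   q9     q9  q11 
   q10   q11   q0 
   q11   q11   q3 
(> = start, * = accepting)

start=q0 accept=q0,q1 q0-x->q1 q0-y->q2 q1-x->q3 q1-y->q2 q2-x->q4 q2-y->q5 q3-x->q3 q3-y->q6 q4-x->q6 q4-y->q5 q5-x->q7 q5-y->q8 q6-x->q6 q6-y->q9 q7-x->q9 q7-y->q8 q8-x->q10 q8-y->q0 q9-x->q9 q9-y->q11 q10-x->q11 q10-y->q0 q11-x->q11 q11-y->q3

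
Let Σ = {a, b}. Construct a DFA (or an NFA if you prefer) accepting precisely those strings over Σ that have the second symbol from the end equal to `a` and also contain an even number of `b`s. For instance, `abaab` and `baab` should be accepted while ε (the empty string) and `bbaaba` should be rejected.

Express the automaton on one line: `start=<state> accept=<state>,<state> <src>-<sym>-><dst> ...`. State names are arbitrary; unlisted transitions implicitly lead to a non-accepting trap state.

start=s0 accept=s3,s8 s0-a->s1 s0-b->s2 s1-a->s3 s1-b->s4 s2-a->s5 s2-b->s6 s3-a->s3 s3-b->s4 s4-a->s5 s4-b->s6 s5-a->s7 s5-b->s8 s6-a->s9 s6-b->s10 s7-a->s7 s7-b->s8 s8-a->s9 s8-b->s10 s9-a->s3 s9-b->s4 s10-a->s5 s10-b->s6

Handle the two conditions separately and then intersect. The first has 7 states tracking the last 2 symbols read; the second has 2 states tracking the count of `b`s modulo 2. A product state is a pair (one from each), accepting exactly when both do.
An 11-state machine:
          a    b  
>  s0     s1   s2 
   s1     s3   s4 
   s2     s5   s6 
 * s3     s3   s4 
   s4     s5   s6 
   s5     s7   s8 
   s6     s9  s10 
   s7     s7   s8 
 * s8     s9  s10 
   s9     s3   s4 
   s10    s5   s6 
(> = start, * = accepting)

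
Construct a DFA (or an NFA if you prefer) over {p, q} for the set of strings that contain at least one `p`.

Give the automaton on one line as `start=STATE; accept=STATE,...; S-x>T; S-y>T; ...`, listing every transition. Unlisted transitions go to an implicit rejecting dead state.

start=S0; accept=S1,S2; S0-p>S1; S0-q>S0; S1-p>S2; S1-q>S1; S2-p>S2; S2-q>S2

Count `p`s, saturating at 2: state S0 means no `p` yet, S1 means one `p` seen, S2 means more than one. Each `p` increments (capped at S2); other symbols loop. Accept from {S1, S2}.
3 states suffice.
        p   q  
>  S0   S1  S0 
 * S1   S2  S1 
 * S2   S2  S2 
(> = start, * = accepting)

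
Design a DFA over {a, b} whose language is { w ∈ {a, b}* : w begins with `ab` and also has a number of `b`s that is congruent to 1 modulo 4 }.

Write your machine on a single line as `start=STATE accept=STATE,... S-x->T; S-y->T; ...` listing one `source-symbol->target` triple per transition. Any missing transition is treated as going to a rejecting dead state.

start=q0; accept=q3; q0-a->q1; q0-b->q2; q1-a->q2; q1-b->q3; q2-a->q2; q2-b->q2; q3-a->q3; q3-b->q4; q4-a->q4; q4-b->q5; q5-a->q5; q5-b->q6; q6-a->q6; q6-b->q3

Handle the two conditions separately and then intersect. The first has 4 states tracking whether the input so far still matches the prefix `ab`; the second has 4 states tracking the count of `b`s modulo 4. A product state is a pair (one from each), accepting exactly when both do. Minimizing collapses redundant product states.
7 states suffice.
        a   b  
>  q0   q1  q2 
   q1   q2  q3 
   q2   q2  q2 
 * q3   q3  q4 
   q4   q4  q5 
   q5   q5  q6 
   q6   q6  q3 
(> = start, * = accepting)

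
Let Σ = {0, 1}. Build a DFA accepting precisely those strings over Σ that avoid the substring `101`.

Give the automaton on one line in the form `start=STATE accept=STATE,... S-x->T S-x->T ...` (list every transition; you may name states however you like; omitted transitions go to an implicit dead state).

This is the complement of 'contains `101`'. Use the same substring-matching states — q0 through q3 holding how much of `101` has just been matched — but flip the accepting set: everything except the trap q3 accepts.
        0   1  
>* q0   q0  q1 
 * q1   q2  q1 
 * q2   q0  q3 
   q3   q3  q3 
(> = start, * = accepting)

start=q0 accept=q0,q1,q2 q0-0->q0 q0-1->q1 q1-0->q2 q1-1->q1 q2-0->q0 q2-1->q3 q3-0->q3 q3-1->q3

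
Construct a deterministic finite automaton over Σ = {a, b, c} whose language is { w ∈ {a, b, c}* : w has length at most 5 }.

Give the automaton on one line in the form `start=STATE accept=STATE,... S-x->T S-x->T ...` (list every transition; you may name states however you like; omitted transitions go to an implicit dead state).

start=q0 accept=q0,q1,q2,q3,q4,q5 q0-a->q1 q0-b->q1 q0-c->q1 q1-a->q2 q1-b->q2 q1-c->q2 q2-a->q3 q2-b->q3 q2-c->q3 q3-a->q4 q3-b->q4 q3-c->q4 q4-a->q5 q4-b->q5 q4-c->q5 q5-a->q6 q5-b->q6 q5-c->q6 q6-a->q6 q6-b->q6 q6-c->q6

Count input length up to 6: every symbol moves from q0 toward q6, which means 'more than 5' and absorbs. Accept from {q0, q1, q2, q3, q4, q5}.
With 7 states:
        a   b   c  
>* q0   q1  q1  q1 
 * q1   q2  q2  q2 
 * q2   q3  q3  q3 
 * q3   q4  q4  q4 
 * q4   q5  q5  q5 
 * q5   q6  q6  q6 
   q6   q6  q6  q6 
(> = start, * = accepting)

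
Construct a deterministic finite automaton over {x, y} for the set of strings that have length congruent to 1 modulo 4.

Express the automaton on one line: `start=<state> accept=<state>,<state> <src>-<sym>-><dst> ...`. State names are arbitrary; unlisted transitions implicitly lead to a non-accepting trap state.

Only the length mod 4 matters, so use a 4-cycle: from any state, every input symbol moves to the next state, wrapping q3 back to q0. Mark q1 accepting.
A 4-state machine:
        x   y  
>  q0   q1  q1 
 * q1   q2  q2 
   q2   q3  q3 
   q3   q0  q0 
(> = start, * = accepting)

start=q0 accept=q1 q0-x->q1 q0-y->q1 q1-x->q2 q1-y->q2 q2-x->q3 q2-y->q3 q3-x->q0 q3-y->q0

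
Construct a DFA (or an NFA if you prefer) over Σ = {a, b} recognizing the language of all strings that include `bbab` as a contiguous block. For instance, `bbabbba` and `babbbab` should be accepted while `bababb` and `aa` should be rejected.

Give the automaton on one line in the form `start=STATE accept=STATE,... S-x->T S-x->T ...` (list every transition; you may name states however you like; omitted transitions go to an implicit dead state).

Track how much of `bbab` has been matched so far: state s0 is no progress, s4 is the absorbing accept state reached once `bbab` has occurred. Intermediate states record partial matches; on a mismatch, fall back to the longest reusable overlap.
A 5-state machine:
        a   b  
>  s0   s0  s1 
   s1   s0  s2 
   s2   s3  s2 
   s3   s0  s4 
 * s4   s4  s4 
(> = start, * = accepting)

start=s0 accept=s4 s0-a->s0 s0-b->s1 s1-a->s0 s1-b->s2 s2-a->s3 s2-b->s2 s3-a->s0 s3-b->s4 s4-a->s4 s4-b->s4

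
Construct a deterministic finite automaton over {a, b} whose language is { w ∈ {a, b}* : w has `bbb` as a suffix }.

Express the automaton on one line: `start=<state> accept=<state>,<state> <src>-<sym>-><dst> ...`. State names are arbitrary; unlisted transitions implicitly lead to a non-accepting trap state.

start=S0 accept=S3 S0-a->S0 S0-b->S1 S1-a->S0 S1-b->S2 S2-a->S0 S2-b->S3 S3-a->S0 S3-b->S3

Let each state record the length of the longest suffix of the input read so far that is also a prefix of `bbb`. S1 means the last symbol is `b`; S2 means the last 2 symbols are `bb`; S3 means the last 3 symbols are `bbb`. Accept only at S3, where the string currently ends in `bbb`.
With 4 states:
        a   b  
>  S0   S0  S1 
   S1   S0  S2 
   S2   S0  S3 
 * S3   S0  S3 
(> = start, * = accepting)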